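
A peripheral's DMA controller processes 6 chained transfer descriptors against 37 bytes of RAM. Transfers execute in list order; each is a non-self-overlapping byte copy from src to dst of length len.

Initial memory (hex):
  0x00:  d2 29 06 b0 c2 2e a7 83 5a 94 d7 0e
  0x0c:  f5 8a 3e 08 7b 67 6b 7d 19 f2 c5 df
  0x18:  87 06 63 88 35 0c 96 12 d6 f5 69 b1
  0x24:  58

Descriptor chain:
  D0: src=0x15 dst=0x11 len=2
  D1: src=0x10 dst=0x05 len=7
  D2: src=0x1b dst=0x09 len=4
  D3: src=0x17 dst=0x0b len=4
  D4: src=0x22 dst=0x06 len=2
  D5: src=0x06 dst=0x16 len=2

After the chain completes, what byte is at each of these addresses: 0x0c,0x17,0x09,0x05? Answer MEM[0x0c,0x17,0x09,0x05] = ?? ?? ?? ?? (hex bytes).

MEM[0x0c,0x17,0x09,0x05] = 87 b1 88 7b

#0 dst[0x11+2] := {0xf2,0xc5}
#1 dst[0x05+7] := {0x7b,0xf2,0xc5,0x7d,0x19,0xf2,0xc5}
#2 dst[0x09+4] := {0x88,0x35,0x0c,0x96}
#3 dst[0x0b+4] := {0xdf,0x87,0x06,0x63}
#4 dst[0x06+2] := {0x69,0xb1}
#5 dst[0x16+2] := {0x69,0xb1}
query mem[0x0c]=0x87, mem[0x17]=0xb1, mem[0x09]=0x88, mem[0x05]=0x7b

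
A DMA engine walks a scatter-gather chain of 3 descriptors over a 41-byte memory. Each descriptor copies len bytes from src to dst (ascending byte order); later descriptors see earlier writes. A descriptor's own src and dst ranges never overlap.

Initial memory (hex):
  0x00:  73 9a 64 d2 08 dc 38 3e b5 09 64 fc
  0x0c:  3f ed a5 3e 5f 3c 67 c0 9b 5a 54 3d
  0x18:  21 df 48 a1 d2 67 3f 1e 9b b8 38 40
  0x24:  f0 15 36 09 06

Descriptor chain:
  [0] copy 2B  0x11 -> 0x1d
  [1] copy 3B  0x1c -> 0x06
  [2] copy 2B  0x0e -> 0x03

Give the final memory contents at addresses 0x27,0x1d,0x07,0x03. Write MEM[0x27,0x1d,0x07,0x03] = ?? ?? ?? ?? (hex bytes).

MEM[0x27,0x1d,0x07,0x03] = 09 3c 3c a5

  after D0: wrote 2B at 0x1d = 3c67
  after D1: wrote 3B at 0x06 = d23c67
  after D2: wrote 2B at 0x03 = a53e
query mem[0x27]=0x09, mem[0x1d]=0x3c, mem[0x07]=0x3c, mem[0x03]=0xa5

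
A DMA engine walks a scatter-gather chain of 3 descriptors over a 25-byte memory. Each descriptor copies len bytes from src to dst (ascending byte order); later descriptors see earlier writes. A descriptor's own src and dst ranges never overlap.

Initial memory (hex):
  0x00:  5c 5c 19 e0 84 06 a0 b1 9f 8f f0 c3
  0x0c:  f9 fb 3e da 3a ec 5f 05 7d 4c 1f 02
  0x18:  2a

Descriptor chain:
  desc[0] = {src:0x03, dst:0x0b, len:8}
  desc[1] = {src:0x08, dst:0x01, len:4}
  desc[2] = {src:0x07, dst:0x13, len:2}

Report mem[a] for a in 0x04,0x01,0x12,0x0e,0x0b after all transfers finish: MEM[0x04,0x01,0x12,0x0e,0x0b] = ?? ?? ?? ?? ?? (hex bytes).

MEM[0x04,0x01,0x12,0x0e,0x0b] = e0 9f f0 a0 e0

#0 dst[0x0b+8] := {0xe0,0x84,0x06,0xa0,0xb1,0x9f,0x8f,0xf0}
#1 dst[0x01+4] := {0x9f,0x8f,0xf0,0xe0}
#2 dst[0x13+2] := {0xb1,0x9f}
query mem[0x04]=0xe0, mem[0x01]=0x9f, mem[0x12]=0xf0, mem[0x0e]=0xa0, mem[0x0b]=0xe0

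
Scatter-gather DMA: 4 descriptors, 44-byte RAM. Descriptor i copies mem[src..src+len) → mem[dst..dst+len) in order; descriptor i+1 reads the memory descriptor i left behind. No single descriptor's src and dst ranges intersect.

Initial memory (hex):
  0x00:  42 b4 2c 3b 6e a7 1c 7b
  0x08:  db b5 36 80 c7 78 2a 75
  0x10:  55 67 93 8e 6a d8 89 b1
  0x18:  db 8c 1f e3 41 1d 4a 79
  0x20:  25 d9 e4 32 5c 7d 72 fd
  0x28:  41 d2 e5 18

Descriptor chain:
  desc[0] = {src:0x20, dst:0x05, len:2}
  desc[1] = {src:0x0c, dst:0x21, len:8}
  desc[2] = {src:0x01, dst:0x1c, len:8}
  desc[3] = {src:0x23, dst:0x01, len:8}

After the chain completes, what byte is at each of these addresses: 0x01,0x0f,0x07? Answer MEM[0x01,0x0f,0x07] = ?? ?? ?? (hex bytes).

MEM[0x01,0x0f,0x07] = db 75 d2

  after D0: wrote 2B at 0x05 = 25d9
  after D1: wrote 8B at 0x21 = c7782a755567938e
  after D2: wrote 8B at 0x1c = b42c3b6e25d97bdb
  after D3: wrote 8B at 0x01 = db755567938ed2e5
query mem[0x01]=0xdb, mem[0x0f]=0x75, mem[0x07]=0xd2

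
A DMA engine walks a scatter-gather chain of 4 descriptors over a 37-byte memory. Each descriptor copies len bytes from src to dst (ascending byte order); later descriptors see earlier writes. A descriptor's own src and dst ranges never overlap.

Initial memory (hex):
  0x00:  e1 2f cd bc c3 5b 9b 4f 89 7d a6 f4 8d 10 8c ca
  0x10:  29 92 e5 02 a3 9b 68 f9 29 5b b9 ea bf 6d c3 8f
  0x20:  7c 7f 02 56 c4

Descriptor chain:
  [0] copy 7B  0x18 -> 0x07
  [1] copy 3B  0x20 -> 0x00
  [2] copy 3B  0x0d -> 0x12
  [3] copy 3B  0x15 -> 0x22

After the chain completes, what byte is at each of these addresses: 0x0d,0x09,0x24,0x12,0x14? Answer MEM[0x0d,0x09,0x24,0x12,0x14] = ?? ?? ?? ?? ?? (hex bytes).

MEM[0x0d,0x09,0x24,0x12,0x14] = c3 b9 f9 c3 ca

#0 dst[0x07+7] := {0x29,0x5b,0xb9,0xea,0xbf,0x6d,0xc3}
#1 dst[0x00+3] := {0x7c,0x7f,0x02}
#2 dst[0x12+3] := {0xc3,0x8c,0xca}
#3 dst[0x22+3] := {0x9b,0x68,0xf9}
query mem[0x0d]=0xc3, mem[0x09]=0xb9, mem[0x24]=0xf9, mem[0x12]=0xc3, mem[0x14]=0xca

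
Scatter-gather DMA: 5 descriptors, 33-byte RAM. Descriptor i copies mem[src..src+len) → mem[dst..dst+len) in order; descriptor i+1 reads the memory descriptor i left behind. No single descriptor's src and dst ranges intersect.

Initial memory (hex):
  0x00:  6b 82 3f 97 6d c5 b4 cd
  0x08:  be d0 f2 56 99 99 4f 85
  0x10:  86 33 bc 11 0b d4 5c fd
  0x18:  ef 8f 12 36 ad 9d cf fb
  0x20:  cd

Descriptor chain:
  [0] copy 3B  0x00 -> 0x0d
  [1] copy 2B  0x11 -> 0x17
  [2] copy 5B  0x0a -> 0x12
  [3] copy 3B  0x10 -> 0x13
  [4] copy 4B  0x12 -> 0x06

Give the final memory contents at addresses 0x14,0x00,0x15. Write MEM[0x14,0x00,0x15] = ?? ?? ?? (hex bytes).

[0] 0x00->0x0d len=3 : 6b 82 3f
[1] 0x11->0x17 len=2 : 33 bc
[2] 0x0a->0x12 len=5 : f2 56 99 6b 82
[3] 0x10->0x13 len=3 : 86 33 f2
[4] 0x12->0x06 len=4 : f2 86 33 f2
query mem[0x14]=0x33, mem[0x00]=0x6b, mem[0x15]=0xf2

MEM[0x14,0x00,0x15] = 33 6b f2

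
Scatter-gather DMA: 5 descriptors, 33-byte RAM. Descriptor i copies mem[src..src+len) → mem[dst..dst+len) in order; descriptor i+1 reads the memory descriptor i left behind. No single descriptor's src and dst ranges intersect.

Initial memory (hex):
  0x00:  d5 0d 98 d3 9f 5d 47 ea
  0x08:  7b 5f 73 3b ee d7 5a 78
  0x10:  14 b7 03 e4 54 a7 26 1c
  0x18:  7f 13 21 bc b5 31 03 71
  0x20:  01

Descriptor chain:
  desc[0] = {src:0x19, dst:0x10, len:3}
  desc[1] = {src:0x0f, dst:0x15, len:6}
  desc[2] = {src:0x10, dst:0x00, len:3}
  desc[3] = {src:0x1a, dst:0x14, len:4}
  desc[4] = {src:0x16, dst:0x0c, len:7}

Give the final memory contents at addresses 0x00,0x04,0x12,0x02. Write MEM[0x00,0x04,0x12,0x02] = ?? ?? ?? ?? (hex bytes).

MEM[0x00,0x04,0x12,0x02] = 13 9f b5 bc

[0] 0x19->0x10 len=3 : 13 21 bc
[1] 0x0f->0x15 len=6 : 78 13 21 bc e4 54
[2] 0x10->0x00 len=3 : 13 21 bc
[3] 0x1a->0x14 len=4 : 54 bc b5 31
[4] 0x16->0x0c len=7 : b5 31 bc e4 54 bc b5
query mem[0x00]=0x13, mem[0x04]=0x9f, mem[0x12]=0xb5, mem[0x02]=0xbc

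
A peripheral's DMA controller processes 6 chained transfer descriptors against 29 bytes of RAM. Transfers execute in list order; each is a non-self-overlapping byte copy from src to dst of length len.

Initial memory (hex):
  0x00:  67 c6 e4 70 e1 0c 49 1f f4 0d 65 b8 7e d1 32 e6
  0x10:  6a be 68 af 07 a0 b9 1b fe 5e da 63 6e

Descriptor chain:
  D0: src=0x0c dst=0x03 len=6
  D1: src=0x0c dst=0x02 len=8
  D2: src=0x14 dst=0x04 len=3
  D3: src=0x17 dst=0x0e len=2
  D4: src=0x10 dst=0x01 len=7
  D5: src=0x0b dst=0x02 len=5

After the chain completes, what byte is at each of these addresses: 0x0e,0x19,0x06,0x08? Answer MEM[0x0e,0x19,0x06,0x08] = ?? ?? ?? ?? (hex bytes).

MEM[0x0e,0x19,0x06,0x08] = 1b 5e fe 68

[0] 0x0c->0x03 len=6 : 7e d1 32 e6 6a be
[1] 0x0c->0x02 len=8 : 7e d1 32 e6 6a be 68 af
[2] 0x14->0x04 len=3 : 07 a0 b9
[3] 0x17->0x0e len=2 : 1b fe
[4] 0x10->0x01 len=7 : 6a be 68 af 07 a0 b9
[5] 0x0b->0x02 len=5 : b8 7e d1 1b fe
query mem[0x0e]=0x1b, mem[0x19]=0x5e, mem[0x06]=0xfe, mem[0x08]=0x68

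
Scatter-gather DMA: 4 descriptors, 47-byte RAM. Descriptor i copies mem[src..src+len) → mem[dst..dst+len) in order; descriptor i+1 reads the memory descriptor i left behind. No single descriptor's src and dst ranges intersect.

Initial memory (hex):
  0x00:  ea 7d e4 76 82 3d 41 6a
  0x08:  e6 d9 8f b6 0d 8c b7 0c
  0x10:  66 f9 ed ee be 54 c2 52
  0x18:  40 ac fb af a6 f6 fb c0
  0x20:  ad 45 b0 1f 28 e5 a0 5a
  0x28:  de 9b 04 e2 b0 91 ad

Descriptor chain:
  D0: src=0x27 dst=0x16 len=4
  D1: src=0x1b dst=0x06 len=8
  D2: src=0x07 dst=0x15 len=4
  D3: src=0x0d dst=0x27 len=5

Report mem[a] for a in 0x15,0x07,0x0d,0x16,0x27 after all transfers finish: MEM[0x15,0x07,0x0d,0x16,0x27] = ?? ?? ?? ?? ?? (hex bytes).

MEM[0x15,0x07,0x0d,0x16,0x27] = a6 a6 b0 f6 b0

[0] 0x27->0x16 len=4 : 5a de 9b 04
[1] 0x1b->0x06 len=8 : af a6 f6 fb c0 ad 45 b0
[2] 0x07->0x15 len=4 : a6 f6 fb c0
[3] 0x0d->0x27 len=5 : b0 b7 0c 66 f9
query mem[0x15]=0xa6, mem[0x07]=0xa6, mem[0x0d]=0xb0, mem[0x16]=0xf6, mem[0x27]=0xb0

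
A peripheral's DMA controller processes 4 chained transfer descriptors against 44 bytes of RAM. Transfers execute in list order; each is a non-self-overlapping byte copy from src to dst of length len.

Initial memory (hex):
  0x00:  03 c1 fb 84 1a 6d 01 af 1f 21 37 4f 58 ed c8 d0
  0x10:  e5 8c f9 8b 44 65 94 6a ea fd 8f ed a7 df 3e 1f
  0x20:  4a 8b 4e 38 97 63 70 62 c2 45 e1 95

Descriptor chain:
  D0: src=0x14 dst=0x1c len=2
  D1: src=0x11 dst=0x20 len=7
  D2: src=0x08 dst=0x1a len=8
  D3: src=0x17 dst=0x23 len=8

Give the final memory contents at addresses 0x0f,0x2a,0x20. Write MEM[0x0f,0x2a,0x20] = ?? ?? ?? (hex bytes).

MEM[0x0f,0x2a,0x20] = d0 58 c8

  after D0: wrote 2B at 0x1c = 4465
  after D1: wrote 7B at 0x20 = 8cf98b4465946a
  after D2: wrote 8B at 0x1a = 1f21374f58edc8d0
  after D3: wrote 8B at 0x23 = 6aeafd1f21374f58
query mem[0x0f]=0xd0, mem[0x2a]=0x58, mem[0x20]=0xc8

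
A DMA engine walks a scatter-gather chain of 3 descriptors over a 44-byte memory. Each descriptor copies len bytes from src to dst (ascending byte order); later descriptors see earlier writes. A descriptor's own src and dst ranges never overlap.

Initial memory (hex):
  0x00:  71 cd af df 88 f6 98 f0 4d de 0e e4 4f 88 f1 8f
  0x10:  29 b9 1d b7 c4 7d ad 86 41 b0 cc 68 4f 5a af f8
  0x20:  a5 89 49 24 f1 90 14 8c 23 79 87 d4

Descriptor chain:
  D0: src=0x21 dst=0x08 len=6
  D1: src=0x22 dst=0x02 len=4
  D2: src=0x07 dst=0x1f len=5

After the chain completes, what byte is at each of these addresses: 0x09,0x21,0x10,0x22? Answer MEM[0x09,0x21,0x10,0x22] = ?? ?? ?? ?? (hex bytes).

MEM[0x09,0x21,0x10,0x22] = 49 49 29 24

#0 dst[0x08+6] := {0x89,0x49,0x24,0xf1,0x90,0x14}
#1 dst[0x02+4] := {0x49,0x24,0xf1,0x90}
#2 dst[0x1f+5] := {0xf0,0x89,0x49,0x24,0xf1}
query mem[0x09]=0x49, mem[0x21]=0x49, mem[0x10]=0x29, mem[0x22]=0x24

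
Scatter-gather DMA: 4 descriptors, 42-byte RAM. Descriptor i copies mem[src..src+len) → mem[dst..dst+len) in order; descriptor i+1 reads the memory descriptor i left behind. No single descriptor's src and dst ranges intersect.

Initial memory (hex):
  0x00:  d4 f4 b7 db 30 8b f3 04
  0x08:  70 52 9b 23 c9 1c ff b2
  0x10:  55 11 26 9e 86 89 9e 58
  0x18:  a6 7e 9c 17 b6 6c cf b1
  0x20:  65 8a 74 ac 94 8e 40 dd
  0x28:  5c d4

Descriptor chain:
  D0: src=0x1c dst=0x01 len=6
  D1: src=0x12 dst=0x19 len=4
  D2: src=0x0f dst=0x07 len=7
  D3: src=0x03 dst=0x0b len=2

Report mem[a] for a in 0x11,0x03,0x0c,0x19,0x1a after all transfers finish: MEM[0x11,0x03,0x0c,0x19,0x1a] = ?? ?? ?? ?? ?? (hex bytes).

#0 dst[0x01+6] := {0xb6,0x6c,0xcf,0xb1,0x65,0x8a}
#1 dst[0x19+4] := {0x26,0x9e,0x86,0x89}
#2 dst[0x07+7] := {0xb2,0x55,0x11,0x26,0x9e,0x86,0x89}
#3 dst[0x0b+2] := {0xcf,0xb1}
query mem[0x11]=0x11, mem[0x03]=0xcf, mem[0x0c]=0xb1, mem[0x19]=0x26, mem[0x1a]=0x9e

MEM[0x11,0x03,0x0c,0x19,0x1a] = 11 cf b1 26 9e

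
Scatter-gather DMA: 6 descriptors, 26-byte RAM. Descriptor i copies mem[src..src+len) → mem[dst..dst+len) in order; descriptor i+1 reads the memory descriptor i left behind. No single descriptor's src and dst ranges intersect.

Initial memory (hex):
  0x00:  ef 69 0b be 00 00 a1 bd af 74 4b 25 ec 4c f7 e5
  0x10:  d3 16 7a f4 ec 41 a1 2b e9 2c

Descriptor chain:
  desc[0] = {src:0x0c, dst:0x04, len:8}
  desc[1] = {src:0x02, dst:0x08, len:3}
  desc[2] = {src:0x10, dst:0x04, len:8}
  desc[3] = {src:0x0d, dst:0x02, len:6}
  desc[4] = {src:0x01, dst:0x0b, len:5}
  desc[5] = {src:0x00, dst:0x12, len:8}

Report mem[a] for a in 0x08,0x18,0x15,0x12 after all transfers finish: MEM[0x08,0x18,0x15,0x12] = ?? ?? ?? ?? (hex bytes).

#0 dst[0x04+8] := {0xec,0x4c,0xf7,0xe5,0xd3,0x16,0x7a,0xf4}
#1 dst[0x08+3] := {0x0b,0xbe,0xec}
#2 dst[0x04+8] := {0xd3,0x16,0x7a,0xf4,0xec,0x41,0xa1,0x2b}
#3 dst[0x02+6] := {0x4c,0xf7,0xe5,0xd3,0x16,0x7a}
#4 dst[0x0b+5] := {0x69,0x4c,0xf7,0xe5,0xd3}
#5 dst[0x12+8] := {0xef,0x69,0x4c,0xf7,0xe5,0xd3,0x16,0x7a}
query mem[0x08]=0xec, mem[0x18]=0x16, mem[0x15]=0xf7, mem[0x12]=0xef

MEM[0x08,0x18,0x15,0x12] = ec 16 f7 ef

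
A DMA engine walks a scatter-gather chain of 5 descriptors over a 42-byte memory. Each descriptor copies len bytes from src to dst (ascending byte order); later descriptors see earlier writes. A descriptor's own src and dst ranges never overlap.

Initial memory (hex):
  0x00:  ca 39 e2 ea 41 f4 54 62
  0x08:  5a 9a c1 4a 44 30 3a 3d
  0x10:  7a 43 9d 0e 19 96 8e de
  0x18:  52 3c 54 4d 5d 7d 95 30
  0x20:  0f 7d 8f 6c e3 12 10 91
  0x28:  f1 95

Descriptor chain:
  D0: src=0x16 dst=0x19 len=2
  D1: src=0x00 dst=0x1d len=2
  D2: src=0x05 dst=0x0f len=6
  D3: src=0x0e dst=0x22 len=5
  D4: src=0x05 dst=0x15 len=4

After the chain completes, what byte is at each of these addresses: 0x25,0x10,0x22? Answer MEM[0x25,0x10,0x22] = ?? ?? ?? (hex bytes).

MEM[0x25,0x10,0x22] = 62 54 3a

#0 dst[0x19+2] := {0x8e,0xde}
#1 dst[0x1d+2] := {0xca,0x39}
#2 dst[0x0f+6] := {0xf4,0x54,0x62,0x5a,0x9a,0xc1}
#3 dst[0x22+5] := {0x3a,0xf4,0x54,0x62,0x5a}
#4 dst[0x15+4] := {0xf4,0x54,0x62,0x5a}
query mem[0x25]=0x62, mem[0x10]=0x54, mem[0x22]=0x3a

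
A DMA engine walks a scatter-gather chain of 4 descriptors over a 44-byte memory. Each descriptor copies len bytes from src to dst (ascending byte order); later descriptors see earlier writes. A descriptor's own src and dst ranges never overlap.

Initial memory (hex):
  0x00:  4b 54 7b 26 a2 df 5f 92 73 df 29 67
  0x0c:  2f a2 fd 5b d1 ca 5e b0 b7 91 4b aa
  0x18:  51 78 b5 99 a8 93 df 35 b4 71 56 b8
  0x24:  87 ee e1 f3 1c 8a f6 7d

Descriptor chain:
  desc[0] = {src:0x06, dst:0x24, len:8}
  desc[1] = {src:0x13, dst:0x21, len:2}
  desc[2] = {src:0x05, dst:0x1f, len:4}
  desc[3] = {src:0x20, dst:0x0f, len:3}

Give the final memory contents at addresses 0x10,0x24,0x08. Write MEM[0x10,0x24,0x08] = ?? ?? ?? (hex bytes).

[0] 0x06->0x24 len=8 : 5f 92 73 df 29 67 2f a2
[1] 0x13->0x21 len=2 : b0 b7
[2] 0x05->0x1f len=4 : df 5f 92 73
[3] 0x20->0x0f len=3 : 5f 92 73
query mem[0x10]=0x92, mem[0x24]=0x5f, mem[0x08]=0x73

MEM[0x10,0x24,0x08] = 92 5f 73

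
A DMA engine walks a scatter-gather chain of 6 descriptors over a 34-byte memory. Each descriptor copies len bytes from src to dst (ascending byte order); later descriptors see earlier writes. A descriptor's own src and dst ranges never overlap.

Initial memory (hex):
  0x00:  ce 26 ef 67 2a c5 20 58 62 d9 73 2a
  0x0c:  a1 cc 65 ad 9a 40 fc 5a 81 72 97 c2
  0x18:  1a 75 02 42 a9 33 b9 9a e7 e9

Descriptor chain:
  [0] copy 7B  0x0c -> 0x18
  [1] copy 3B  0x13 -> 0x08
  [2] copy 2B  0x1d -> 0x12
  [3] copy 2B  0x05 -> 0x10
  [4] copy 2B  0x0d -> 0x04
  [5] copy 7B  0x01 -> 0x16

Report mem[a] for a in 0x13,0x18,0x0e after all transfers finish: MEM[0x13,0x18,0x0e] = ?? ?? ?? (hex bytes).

  after D0: wrote 7B at 0x18 = a1cc65ad9a40fc
  after D1: wrote 3B at 0x08 = 5a8172
  after D2: wrote 2B at 0x12 = 40fc
  after D3: wrote 2B at 0x10 = c520
  after D4: wrote 2B at 0x04 = cc65
  after D5: wrote 7B at 0x16 = 26ef67cc652058
query mem[0x13]=0xfc, mem[0x18]=0x67, mem[0x0e]=0x65

MEM[0x13,0x18,0x0e] = fc 67 65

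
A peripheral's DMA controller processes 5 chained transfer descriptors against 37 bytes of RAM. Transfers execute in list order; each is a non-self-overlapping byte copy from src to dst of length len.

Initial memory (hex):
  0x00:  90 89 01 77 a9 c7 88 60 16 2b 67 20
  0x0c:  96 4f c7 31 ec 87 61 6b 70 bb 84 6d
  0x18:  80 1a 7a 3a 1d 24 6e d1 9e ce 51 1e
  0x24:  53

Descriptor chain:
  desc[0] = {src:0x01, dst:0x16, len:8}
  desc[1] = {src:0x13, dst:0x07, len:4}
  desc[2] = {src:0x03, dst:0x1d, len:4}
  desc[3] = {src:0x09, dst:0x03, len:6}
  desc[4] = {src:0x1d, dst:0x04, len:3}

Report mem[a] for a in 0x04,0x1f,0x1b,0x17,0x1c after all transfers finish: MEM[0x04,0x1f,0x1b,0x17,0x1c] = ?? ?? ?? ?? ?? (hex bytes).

[0] 0x01->0x16 len=8 : 89 01 77 a9 c7 88 60 16
[1] 0x13->0x07 len=4 : 6b 70 bb 89
[2] 0x03->0x1d len=4 : 77 a9 c7 88
[3] 0x09->0x03 len=6 : bb 89 20 96 4f c7
[4] 0x1d->0x04 len=3 : 77 a9 c7
query mem[0x04]=0x77, mem[0x1f]=0xc7, mem[0x1b]=0x88, mem[0x17]=0x01, mem[0x1c]=0x60

MEM[0x04,0x1f,0x1b,0x17,0x1c] = 77 c7 88 01 60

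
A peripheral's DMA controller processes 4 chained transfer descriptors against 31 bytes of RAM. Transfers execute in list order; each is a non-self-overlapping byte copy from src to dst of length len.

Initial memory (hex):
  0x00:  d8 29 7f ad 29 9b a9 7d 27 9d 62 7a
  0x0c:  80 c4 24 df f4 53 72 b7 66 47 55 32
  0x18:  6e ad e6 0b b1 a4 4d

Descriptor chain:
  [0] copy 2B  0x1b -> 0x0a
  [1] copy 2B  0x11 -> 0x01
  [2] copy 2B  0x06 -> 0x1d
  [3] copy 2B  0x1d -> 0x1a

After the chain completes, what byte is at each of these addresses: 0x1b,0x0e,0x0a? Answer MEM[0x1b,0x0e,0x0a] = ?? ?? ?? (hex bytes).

#0 dst[0x0a+2] := {0x0b,0xb1}
#1 dst[0x01+2] := {0x53,0x72}
#2 dst[0x1d+2] := {0xa9,0x7d}
#3 dst[0x1a+2] := {0xa9,0x7d}
query mem[0x1b]=0x7d, mem[0x0e]=0x24, mem[0x0a]=0x0b

MEM[0x1b,0x0e,0x0a] = 7d 24 0b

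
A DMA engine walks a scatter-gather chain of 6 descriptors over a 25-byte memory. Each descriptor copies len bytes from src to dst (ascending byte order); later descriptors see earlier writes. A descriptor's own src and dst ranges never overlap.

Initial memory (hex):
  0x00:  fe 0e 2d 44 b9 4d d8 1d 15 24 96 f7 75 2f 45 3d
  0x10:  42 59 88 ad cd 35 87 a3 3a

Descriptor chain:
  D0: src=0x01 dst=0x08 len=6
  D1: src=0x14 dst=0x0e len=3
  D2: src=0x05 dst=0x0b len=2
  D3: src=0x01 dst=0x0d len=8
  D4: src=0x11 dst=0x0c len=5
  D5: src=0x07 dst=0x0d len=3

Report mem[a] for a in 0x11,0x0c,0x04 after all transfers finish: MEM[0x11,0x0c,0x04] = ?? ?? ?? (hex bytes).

#0 dst[0x08+6] := {0x0e,0x2d,0x44,0xb9,0x4d,0xd8}
#1 dst[0x0e+3] := {0xcd,0x35,0x87}
#2 dst[0x0b+2] := {0x4d,0xd8}
#3 dst[0x0d+8] := {0x0e,0x2d,0x44,0xb9,0x4d,0xd8,0x1d,0x0e}
#4 dst[0x0c+5] := {0x4d,0xd8,0x1d,0x0e,0x35}
#5 dst[0x0d+3] := {0x1d,0x0e,0x2d}
query mem[0x11]=0x4d, mem[0x0c]=0x4d, mem[0x04]=0xb9

MEM[0x11,0x0c,0x04] = 4d 4d b9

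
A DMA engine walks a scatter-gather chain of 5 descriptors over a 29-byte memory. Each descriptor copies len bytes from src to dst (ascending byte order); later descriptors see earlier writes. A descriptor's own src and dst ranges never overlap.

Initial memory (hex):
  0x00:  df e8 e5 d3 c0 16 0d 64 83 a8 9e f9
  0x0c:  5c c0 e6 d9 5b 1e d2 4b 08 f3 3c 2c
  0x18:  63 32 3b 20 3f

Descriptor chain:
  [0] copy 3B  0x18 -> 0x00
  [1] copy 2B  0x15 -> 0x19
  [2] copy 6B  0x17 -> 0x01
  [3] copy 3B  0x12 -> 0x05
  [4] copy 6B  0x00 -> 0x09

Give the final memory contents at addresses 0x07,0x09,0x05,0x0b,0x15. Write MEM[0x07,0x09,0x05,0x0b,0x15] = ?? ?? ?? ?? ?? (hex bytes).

#0 dst[0x00+3] := {0x63,0x32,0x3b}
#1 dst[0x19+2] := {0xf3,0x3c}
#2 dst[0x01+6] := {0x2c,0x63,0xf3,0x3c,0x20,0x3f}
#3 dst[0x05+3] := {0xd2,0x4b,0x08}
#4 dst[0x09+6] := {0x63,0x2c,0x63,0xf3,0x3c,0xd2}
query mem[0x07]=0x08, mem[0x09]=0x63, mem[0x05]=0xd2, mem[0x0b]=0x63, mem[0x15]=0xf3

MEM[0x07,0x09,0x05,0x0b,0x15] = 08 63 d2 63 f3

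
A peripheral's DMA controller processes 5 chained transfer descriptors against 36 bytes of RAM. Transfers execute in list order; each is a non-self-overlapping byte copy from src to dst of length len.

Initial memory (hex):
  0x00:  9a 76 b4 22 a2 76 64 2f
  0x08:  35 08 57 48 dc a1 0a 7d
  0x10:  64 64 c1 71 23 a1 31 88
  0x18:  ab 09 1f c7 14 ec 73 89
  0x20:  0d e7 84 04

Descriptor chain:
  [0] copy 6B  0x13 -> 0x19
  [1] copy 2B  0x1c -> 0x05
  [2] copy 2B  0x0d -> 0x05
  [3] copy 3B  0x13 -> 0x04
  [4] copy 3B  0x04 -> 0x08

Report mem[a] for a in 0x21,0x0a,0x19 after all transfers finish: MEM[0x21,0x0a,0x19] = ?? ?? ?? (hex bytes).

MEM[0x21,0x0a,0x19] = e7 a1 71

#0 dst[0x19+6] := {0x71,0x23,0xa1,0x31,0x88,0xab}
#1 dst[0x05+2] := {0x31,0x88}
#2 dst[0x05+2] := {0xa1,0x0a}
#3 dst[0x04+3] := {0x71,0x23,0xa1}
#4 dst[0x08+3] := {0x71,0x23,0xa1}
query mem[0x21]=0xe7, mem[0x0a]=0xa1, mem[0x19]=0x71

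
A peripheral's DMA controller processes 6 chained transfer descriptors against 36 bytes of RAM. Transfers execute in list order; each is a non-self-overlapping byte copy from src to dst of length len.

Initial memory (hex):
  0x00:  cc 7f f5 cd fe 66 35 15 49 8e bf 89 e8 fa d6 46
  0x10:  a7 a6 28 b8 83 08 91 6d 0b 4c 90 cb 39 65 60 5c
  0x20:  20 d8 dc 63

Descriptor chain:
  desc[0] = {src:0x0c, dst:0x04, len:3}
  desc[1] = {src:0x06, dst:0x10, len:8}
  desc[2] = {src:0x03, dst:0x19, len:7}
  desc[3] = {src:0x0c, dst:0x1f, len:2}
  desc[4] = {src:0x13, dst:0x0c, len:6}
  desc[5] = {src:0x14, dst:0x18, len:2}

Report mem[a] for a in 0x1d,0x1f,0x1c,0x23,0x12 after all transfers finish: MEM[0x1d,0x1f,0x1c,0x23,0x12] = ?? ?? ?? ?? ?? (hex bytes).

MEM[0x1d,0x1f,0x1c,0x23,0x12] = 15 e8 d6 63 49

[0] 0x0c->0x04 len=3 : e8 fa d6
[1] 0x06->0x10 len=8 : d6 15 49 8e bf 89 e8 fa
[2] 0x03->0x19 len=7 : cd e8 fa d6 15 49 8e
[3] 0x0c->0x1f len=2 : e8 fa
[4] 0x13->0x0c len=6 : 8e bf 89 e8 fa 0b
[5] 0x14->0x18 len=2 : bf 89
query mem[0x1d]=0x15, mem[0x1f]=0xe8, mem[0x1c]=0xd6, mem[0x23]=0x63, mem[0x12]=0x49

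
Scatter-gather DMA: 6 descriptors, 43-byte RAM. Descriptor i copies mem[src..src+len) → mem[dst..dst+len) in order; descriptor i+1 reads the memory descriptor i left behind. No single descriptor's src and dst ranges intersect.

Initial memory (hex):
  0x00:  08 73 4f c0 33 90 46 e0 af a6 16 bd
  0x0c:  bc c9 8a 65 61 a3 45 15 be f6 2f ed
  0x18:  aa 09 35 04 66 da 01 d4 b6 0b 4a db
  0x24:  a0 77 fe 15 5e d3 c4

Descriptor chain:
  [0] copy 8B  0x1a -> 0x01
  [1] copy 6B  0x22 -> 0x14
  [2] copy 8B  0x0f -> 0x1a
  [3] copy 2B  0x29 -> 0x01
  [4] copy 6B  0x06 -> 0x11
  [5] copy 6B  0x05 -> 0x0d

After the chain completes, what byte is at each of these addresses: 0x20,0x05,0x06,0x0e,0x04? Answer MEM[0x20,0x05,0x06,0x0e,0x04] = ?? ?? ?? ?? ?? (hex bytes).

D0: mem[0x01..0x08] <- [35 04 66 da 01 d4 b6 0b]
D1: mem[0x14..0x19] <- [4a db a0 77 fe 15]
D2: mem[0x1a..0x21] <- [65 61 a3 45 15 4a db a0]
D3: mem[0x01..0x02] <- [d3 c4]
D4: mem[0x11..0x16] <- [d4 b6 0b a6 16 bd]
D5: mem[0x0d..0x12] <- [01 d4 b6 0b a6 16]
query mem[0x20]=0xdb, mem[0x05]=0x01, mem[0x06]=0xd4, mem[0x0e]=0xd4, mem[0x04]=0xda

MEM[0x20,0x05,0x06,0x0e,0x04] = db 01 d4 d4 da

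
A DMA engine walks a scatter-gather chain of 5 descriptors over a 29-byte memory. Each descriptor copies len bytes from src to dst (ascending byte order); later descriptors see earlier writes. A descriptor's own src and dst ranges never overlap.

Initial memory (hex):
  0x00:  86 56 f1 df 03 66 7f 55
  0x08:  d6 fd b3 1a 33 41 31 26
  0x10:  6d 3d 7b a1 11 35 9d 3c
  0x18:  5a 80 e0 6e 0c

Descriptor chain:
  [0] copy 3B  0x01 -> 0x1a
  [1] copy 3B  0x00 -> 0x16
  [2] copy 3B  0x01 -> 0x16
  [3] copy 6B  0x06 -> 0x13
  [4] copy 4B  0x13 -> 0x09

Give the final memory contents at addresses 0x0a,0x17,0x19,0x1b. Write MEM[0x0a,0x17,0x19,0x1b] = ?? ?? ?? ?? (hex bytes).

#0 dst[0x1a+3] := {0x56,0xf1,0xdf}
#1 dst[0x16+3] := {0x86,0x56,0xf1}
#2 dst[0x16+3] := {0x56,0xf1,0xdf}
#3 dst[0x13+6] := {0x7f,0x55,0xd6,0xfd,0xb3,0x1a}
#4 dst[0x09+4] := {0x7f,0x55,0xd6,0xfd}
query mem[0x0a]=0x55, mem[0x17]=0xb3, mem[0x19]=0x80, mem[0x1b]=0xf1

MEM[0x0a,0x17,0x19,0x1b] = 55 b3 80 f1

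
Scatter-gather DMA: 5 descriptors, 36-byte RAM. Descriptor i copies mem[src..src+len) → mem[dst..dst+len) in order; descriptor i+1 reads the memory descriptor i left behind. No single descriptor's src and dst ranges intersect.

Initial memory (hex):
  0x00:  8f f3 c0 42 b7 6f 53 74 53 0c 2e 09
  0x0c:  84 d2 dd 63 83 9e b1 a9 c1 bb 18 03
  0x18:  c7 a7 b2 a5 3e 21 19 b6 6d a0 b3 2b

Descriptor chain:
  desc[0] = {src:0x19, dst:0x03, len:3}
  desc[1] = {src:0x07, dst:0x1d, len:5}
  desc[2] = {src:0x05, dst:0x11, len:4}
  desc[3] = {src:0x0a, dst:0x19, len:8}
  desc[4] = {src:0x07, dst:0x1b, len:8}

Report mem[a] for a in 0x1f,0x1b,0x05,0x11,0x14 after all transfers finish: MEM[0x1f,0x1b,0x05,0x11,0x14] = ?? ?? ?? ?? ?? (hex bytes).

  after D0: wrote 3B at 0x03 = a7b2a5
  after D1: wrote 5B at 0x1d = 74530c2e09
  after D2: wrote 4B at 0x11 = a5537453
  after D3: wrote 8B at 0x19 = 2e0984d2dd6383a5
  after D4: wrote 8B at 0x1b = 74530c2e0984d2dd
query mem[0x1f]=0x09, mem[0x1b]=0x74, mem[0x05]=0xa5, mem[0x11]=0xa5, mem[0x14]=0x53

MEM[0x1f,0x1b,0x05,0x11,0x14] = 09 74 a5 a5 53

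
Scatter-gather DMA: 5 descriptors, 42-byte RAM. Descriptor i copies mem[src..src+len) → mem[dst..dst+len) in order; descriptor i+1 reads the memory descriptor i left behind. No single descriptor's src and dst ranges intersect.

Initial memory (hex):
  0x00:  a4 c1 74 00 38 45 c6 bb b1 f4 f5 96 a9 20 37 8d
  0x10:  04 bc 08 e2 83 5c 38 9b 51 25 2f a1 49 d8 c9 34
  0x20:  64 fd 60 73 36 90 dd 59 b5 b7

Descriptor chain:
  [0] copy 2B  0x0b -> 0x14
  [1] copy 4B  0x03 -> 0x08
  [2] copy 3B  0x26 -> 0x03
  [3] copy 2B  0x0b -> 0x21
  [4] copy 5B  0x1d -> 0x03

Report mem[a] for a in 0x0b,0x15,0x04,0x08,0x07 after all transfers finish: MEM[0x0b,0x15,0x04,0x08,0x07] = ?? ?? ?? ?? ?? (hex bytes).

#0 dst[0x14+2] := {0x96,0xa9}
#1 dst[0x08+4] := {0x00,0x38,0x45,0xc6}
#2 dst[0x03+3] := {0xdd,0x59,0xb5}
#3 dst[0x21+2] := {0xc6,0xa9}
#4 dst[0x03+5] := {0xd8,0xc9,0x34,0x64,0xc6}
query mem[0x0b]=0xc6, mem[0x15]=0xa9, mem[0x04]=0xc9, mem[0x08]=0x00, mem[0x07]=0xc6

MEM[0x0b,0x15,0x04,0x08,0x07] = c6 a9 c9 00 c6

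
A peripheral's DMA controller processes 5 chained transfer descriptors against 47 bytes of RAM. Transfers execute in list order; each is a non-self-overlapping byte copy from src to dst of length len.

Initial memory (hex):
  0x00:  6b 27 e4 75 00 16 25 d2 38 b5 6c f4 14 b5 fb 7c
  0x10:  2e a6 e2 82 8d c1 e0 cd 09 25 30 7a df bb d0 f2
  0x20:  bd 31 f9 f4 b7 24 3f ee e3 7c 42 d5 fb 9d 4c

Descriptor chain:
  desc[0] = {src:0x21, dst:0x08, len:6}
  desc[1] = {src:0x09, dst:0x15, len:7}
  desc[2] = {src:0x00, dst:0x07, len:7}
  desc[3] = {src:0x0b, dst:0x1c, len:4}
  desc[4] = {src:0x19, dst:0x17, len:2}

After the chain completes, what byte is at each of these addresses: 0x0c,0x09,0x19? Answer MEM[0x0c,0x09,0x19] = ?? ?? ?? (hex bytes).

MEM[0x0c,0x09,0x19] = 16 e4 3f

[0] 0x21->0x08 len=6 : 31 f9 f4 b7 24 3f
[1] 0x09->0x15 len=7 : f9 f4 b7 24 3f fb 7c
[2] 0x00->0x07 len=7 : 6b 27 e4 75 00 16 25
[3] 0x0b->0x1c len=4 : 00 16 25 fb
[4] 0x19->0x17 len=2 : 3f fb
query mem[0x0c]=0x16, mem[0x09]=0xe4, mem[0x19]=0x3f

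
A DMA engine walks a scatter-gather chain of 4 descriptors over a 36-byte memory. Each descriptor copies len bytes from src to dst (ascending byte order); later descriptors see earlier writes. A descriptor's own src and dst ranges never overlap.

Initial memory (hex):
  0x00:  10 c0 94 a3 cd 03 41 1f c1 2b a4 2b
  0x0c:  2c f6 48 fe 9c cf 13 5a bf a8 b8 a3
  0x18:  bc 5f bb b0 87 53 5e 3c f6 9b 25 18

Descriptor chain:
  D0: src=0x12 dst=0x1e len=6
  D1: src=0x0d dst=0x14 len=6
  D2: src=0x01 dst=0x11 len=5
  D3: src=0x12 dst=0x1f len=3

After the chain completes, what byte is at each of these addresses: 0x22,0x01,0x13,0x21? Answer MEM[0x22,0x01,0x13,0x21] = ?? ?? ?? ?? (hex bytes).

MEM[0x22,0x01,0x13,0x21] = b8 c0 a3 cd

  after D0: wrote 6B at 0x1e = 135abfa8b8a3
  after D1: wrote 6B at 0x14 = f648fe9ccf13
  after D2: wrote 5B at 0x11 = c094a3cd03
  after D3: wrote 3B at 0x1f = 94a3cd
query mem[0x22]=0xb8, mem[0x01]=0xc0, mem[0x13]=0xa3, mem[0x21]=0xcd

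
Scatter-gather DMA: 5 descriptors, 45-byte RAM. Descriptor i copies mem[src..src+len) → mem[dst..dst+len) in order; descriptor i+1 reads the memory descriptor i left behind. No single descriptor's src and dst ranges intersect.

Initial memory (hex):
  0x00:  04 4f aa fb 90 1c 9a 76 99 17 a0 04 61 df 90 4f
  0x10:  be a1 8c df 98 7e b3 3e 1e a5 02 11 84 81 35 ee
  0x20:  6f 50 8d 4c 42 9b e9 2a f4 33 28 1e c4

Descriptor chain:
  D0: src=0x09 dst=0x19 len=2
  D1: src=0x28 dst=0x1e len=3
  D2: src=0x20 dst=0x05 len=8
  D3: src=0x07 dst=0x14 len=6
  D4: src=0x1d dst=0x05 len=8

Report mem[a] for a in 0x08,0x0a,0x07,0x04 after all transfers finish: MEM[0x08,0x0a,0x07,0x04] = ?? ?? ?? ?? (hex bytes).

MEM[0x08,0x0a,0x07,0x04] = 28 8d 33 90

D0: mem[0x19..0x1a] <- [17 a0]
D1: mem[0x1e..0x20] <- [f4 33 28]
D2: mem[0x05..0x0c] <- [28 50 8d 4c 42 9b e9 2a]
D3: mem[0x14..0x19] <- [8d 4c 42 9b e9 2a]
D4: mem[0x05..0x0c] <- [81 f4 33 28 50 8d 4c 42]
query mem[0x08]=0x28, mem[0x0a]=0x8d, mem[0x07]=0x33, mem[0x04]=0x90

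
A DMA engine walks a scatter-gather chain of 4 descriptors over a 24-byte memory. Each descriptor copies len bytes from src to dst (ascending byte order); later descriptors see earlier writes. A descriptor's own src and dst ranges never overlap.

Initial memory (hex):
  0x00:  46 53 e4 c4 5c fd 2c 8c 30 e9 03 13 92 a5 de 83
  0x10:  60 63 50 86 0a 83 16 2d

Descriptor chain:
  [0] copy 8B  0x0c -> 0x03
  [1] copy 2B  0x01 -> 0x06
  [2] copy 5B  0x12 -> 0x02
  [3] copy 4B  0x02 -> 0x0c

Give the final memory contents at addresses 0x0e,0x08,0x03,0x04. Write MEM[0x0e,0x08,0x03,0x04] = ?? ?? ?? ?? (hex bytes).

MEM[0x0e,0x08,0x03,0x04] = 0a 63 86 0a

[0] 0x0c->0x03 len=8 : 92 a5 de 83 60 63 50 86
[1] 0x01->0x06 len=2 : 53 e4
[2] 0x12->0x02 len=5 : 50 86 0a 83 16
[3] 0x02->0x0c len=4 : 50 86 0a 83
query mem[0x0e]=0x0a, mem[0x08]=0x63, mem[0x03]=0x86, mem[0x04]=0x0a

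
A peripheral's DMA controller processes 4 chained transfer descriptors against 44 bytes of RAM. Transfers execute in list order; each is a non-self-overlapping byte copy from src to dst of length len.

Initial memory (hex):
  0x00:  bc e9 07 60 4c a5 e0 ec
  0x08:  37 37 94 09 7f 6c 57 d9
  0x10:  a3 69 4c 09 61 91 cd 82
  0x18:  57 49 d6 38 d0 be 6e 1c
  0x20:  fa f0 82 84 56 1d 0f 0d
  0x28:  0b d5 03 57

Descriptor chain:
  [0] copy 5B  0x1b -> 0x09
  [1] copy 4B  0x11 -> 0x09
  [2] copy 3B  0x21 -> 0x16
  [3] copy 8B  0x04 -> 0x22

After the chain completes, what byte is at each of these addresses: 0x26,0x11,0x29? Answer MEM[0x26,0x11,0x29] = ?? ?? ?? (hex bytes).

MEM[0x26,0x11,0x29] = 37 69 09

#0 dst[0x09+5] := {0x38,0xd0,0xbe,0x6e,0x1c}
#1 dst[0x09+4] := {0x69,0x4c,0x09,0x61}
#2 dst[0x16+3] := {0xf0,0x82,0x84}
#3 dst[0x22+8] := {0x4c,0xa5,0xe0,0xec,0x37,0x69,0x4c,0x09}
query mem[0x26]=0x37, mem[0x11]=0x69, mem[0x29]=0x09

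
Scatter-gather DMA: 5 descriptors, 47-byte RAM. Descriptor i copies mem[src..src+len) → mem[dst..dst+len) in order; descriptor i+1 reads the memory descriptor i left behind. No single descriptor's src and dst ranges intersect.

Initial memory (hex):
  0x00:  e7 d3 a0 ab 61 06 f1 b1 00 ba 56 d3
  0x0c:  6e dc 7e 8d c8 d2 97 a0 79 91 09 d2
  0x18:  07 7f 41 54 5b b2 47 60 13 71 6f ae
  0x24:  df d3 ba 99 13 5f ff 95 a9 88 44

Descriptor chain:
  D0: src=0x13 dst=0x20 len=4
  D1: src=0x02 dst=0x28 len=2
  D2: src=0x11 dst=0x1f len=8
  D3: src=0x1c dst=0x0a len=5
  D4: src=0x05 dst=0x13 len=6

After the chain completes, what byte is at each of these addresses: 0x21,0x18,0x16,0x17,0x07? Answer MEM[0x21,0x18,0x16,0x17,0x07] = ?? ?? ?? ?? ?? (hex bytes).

MEM[0x21,0x18,0x16,0x17,0x07] = a0 5b 00 ba b1

  after D0: wrote 4B at 0x20 = a0799109
  after D1: wrote 2B at 0x28 = a0ab
  after D2: wrote 8B at 0x1f = d297a0799109d207
  after D3: wrote 5B at 0x0a = 5bb247d297
  after D4: wrote 6B at 0x13 = 06f1b100ba5b
query mem[0x21]=0xa0, mem[0x18]=0x5b, mem[0x16]=0x00, mem[0x17]=0xba, mem[0x07]=0xb1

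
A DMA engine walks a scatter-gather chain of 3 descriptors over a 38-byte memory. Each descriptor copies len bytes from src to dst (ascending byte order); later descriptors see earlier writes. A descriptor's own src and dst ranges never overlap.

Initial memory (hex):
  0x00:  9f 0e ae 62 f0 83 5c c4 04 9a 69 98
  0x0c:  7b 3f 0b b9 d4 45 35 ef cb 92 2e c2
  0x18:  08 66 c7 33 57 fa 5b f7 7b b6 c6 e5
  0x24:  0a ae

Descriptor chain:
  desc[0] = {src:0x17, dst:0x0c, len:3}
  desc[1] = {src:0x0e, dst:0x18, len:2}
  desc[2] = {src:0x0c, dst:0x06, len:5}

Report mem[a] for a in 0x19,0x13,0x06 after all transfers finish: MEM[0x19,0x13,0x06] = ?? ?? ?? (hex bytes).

MEM[0x19,0x13,0x06] = b9 ef c2

#0 dst[0x0c+3] := {0xc2,0x08,0x66}
#1 dst[0x18+2] := {0x66,0xb9}
#2 dst[0x06+5] := {0xc2,0x08,0x66,0xb9,0xd4}
query mem[0x19]=0xb9, mem[0x13]=0xef, mem[0x06]=0xc2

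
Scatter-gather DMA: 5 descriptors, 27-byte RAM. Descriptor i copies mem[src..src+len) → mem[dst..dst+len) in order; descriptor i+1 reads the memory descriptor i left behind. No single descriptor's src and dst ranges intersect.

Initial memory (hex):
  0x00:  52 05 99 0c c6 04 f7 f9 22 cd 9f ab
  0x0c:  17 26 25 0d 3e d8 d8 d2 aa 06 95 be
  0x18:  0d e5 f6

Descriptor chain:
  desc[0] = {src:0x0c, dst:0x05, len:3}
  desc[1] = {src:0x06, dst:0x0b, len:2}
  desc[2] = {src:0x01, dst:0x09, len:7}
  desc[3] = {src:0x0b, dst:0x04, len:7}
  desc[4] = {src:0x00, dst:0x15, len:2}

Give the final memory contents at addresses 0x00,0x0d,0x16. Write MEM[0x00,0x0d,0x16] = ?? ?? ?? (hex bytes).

  after D0: wrote 3B at 0x05 = 172625
  after D1: wrote 2B at 0x0b = 2625
  after D2: wrote 7B at 0x09 = 05990cc6172625
  after D3: wrote 7B at 0x04 = 0cc61726253ed8
  after D4: wrote 2B at 0x15 = 5205
query mem[0x00]=0x52, mem[0x0d]=0x17, mem[0x16]=0x05

MEM[0x00,0x0d,0x16] = 52 17 05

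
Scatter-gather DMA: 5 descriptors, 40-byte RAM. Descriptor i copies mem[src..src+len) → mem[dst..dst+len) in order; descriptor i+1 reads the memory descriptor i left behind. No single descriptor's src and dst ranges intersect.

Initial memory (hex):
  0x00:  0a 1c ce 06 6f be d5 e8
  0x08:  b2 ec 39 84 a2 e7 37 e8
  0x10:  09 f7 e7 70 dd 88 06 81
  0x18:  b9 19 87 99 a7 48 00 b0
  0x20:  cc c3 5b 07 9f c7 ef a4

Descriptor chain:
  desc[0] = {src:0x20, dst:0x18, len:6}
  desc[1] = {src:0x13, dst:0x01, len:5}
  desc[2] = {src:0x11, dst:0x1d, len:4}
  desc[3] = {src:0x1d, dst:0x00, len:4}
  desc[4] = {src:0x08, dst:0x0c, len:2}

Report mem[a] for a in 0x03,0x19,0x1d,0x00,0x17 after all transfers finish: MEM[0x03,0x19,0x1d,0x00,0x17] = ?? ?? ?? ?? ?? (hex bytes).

MEM[0x03,0x19,0x1d,0x00,0x17] = dd c3 f7 f7 81

#0 dst[0x18+6] := {0xcc,0xc3,0x5b,0x07,0x9f,0xc7}
#1 dst[0x01+5] := {0x70,0xdd,0x88,0x06,0x81}
#2 dst[0x1d+4] := {0xf7,0xe7,0x70,0xdd}
#3 dst[0x00+4] := {0xf7,0xe7,0x70,0xdd}
#4 dst[0x0c+2] := {0xb2,0xec}
query mem[0x03]=0xdd, mem[0x19]=0xc3, mem[0x1d]=0xf7, mem[0x00]=0xf7, mem[0x17]=0x81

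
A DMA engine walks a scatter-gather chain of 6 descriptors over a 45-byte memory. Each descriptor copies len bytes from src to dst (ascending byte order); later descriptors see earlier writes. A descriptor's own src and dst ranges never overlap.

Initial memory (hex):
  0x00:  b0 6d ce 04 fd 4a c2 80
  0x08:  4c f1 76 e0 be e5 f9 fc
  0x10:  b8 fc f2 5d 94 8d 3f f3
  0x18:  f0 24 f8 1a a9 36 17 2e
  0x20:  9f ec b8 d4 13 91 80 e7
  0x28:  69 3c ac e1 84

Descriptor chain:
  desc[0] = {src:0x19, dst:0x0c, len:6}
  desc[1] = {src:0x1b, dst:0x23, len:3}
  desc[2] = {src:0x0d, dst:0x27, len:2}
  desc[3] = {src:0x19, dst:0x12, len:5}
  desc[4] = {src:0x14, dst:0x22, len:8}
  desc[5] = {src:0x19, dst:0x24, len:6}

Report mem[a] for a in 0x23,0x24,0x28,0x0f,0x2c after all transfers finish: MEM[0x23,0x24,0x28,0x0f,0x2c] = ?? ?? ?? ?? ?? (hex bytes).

D0: mem[0x0c..0x11] <- [24 f8 1a a9 36 17]
D1: mem[0x23..0x25] <- [1a a9 36]
D2: mem[0x27..0x28] <- [f8 1a]
D3: mem[0x12..0x16] <- [24 f8 1a a9 36]
D4: mem[0x22..0x29] <- [1a a9 36 f3 f0 24 f8 1a]
D5: mem[0x24..0x29] <- [24 f8 1a a9 36 17]
query mem[0x23]=0xa9, mem[0x24]=0x24, mem[0x28]=0x36, mem[0x0f]=0xa9, mem[0x2c]=0x84

MEM[0x23,0x24,0x28,0x0f,0x2c] = a9 24 36 a9 84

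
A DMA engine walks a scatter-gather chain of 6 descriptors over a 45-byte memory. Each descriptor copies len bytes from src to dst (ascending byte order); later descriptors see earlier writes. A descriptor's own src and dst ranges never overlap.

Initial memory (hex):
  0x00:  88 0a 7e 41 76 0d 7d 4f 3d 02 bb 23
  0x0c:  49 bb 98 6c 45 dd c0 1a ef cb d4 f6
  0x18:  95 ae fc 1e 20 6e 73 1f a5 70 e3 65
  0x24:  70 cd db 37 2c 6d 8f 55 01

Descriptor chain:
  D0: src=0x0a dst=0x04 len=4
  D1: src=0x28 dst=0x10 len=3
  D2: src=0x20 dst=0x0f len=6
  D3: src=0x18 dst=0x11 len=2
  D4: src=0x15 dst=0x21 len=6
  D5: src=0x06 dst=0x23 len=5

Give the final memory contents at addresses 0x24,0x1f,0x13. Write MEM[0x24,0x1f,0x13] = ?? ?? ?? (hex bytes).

MEM[0x24,0x1f,0x13] = bb 1f 70

D0: mem[0x04..0x07] <- [bb 23 49 bb]
D1: mem[0x10..0x12] <- [2c 6d 8f]
D2: mem[0x0f..0x14] <- [a5 70 e3 65 70 cd]
D3: mem[0x11..0x12] <- [95 ae]
D4: mem[0x21..0x26] <- [cb d4 f6 95 ae fc]
D5: mem[0x23..0x27] <- [49 bb 3d 02 bb]
query mem[0x24]=0xbb, mem[0x1f]=0x1f, mem[0x13]=0x70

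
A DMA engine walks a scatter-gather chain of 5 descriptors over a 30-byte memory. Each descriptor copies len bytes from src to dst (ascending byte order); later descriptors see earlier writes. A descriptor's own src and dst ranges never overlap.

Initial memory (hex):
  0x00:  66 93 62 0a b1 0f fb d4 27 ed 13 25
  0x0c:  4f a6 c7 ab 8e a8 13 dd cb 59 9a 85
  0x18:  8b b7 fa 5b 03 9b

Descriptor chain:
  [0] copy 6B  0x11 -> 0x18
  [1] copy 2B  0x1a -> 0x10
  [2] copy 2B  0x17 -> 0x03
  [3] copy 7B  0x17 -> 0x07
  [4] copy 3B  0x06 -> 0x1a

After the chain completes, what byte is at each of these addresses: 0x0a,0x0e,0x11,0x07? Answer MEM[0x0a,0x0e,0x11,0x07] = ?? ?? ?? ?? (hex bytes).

MEM[0x0a,0x0e,0x11,0x07] = dd c7 cb 85

#0 dst[0x18+6] := {0xa8,0x13,0xdd,0xcb,0x59,0x9a}
#1 dst[0x10+2] := {0xdd,0xcb}
#2 dst[0x03+2] := {0x85,0xa8}
#3 dst[0x07+7] := {0x85,0xa8,0x13,0xdd,0xcb,0x59,0x9a}
#4 dst[0x1a+3] := {0xfb,0x85,0xa8}
query mem[0x0a]=0xdd, mem[0x0e]=0xc7, mem[0x11]=0xcb, mem[0x07]=0x85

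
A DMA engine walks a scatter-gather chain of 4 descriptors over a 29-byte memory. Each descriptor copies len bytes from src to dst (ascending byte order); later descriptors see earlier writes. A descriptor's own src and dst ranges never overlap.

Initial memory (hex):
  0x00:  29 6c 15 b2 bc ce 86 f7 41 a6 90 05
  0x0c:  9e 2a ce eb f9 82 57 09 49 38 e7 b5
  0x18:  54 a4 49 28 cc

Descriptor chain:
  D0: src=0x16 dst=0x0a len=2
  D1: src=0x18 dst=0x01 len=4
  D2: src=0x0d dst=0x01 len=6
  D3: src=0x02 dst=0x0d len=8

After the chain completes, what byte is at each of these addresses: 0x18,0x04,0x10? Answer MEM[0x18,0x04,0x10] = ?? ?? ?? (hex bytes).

  after D0: wrote 2B at 0x0a = e7b5
  after D1: wrote 4B at 0x01 = 54a44928
  after D2: wrote 6B at 0x01 = 2aceebf98257
  after D3: wrote 8B at 0x0d = ceebf98257f741a6
query mem[0x18]=0x54, mem[0x04]=0xf9, mem[0x10]=0x82

MEM[0x18,0x04,0x10] = 54 f9 82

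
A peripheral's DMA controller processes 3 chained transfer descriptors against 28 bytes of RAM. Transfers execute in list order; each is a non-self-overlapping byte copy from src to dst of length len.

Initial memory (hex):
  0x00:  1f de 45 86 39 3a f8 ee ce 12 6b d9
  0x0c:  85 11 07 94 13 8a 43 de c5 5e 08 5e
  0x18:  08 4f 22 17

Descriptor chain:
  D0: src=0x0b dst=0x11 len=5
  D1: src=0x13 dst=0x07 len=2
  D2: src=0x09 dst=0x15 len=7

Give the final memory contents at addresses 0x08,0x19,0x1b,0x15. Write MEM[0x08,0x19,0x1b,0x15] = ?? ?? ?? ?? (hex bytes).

MEM[0x08,0x19,0x1b,0x15] = 07 11 94 12

[0] 0x0b->0x11 len=5 : d9 85 11 07 94
[1] 0x13->0x07 len=2 : 11 07
[2] 0x09->0x15 len=7 : 12 6b d9 85 11 07 94
query mem[0x08]=0x07, mem[0x19]=0x11, mem[0x1b]=0x94, mem[0x15]=0x12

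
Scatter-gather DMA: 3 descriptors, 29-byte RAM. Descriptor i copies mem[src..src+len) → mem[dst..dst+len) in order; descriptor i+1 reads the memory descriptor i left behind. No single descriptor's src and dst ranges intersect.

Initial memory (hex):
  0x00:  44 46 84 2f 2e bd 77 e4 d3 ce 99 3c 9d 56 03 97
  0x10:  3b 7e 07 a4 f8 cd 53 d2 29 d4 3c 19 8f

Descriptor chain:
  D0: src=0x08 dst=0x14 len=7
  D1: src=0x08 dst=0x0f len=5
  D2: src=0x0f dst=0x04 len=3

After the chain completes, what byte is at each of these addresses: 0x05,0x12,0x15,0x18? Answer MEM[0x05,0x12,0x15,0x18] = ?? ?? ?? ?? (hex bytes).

MEM[0x05,0x12,0x15,0x18] = ce 3c ce 9d

#0 dst[0x14+7] := {0xd3,0xce,0x99,0x3c,0x9d,0x56,0x03}
#1 dst[0x0f+5] := {0xd3,0xce,0x99,0x3c,0x9d}
#2 dst[0x04+3] := {0xd3,0xce,0x99}
query mem[0x05]=0xce, mem[0x12]=0x3c, mem[0x15]=0xce, mem[0x18]=0x9d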